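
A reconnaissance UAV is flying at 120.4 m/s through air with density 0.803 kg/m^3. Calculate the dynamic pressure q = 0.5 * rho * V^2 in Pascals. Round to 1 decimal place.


Step 1: V^2 = 120.4^2 = 14496.16
Step 2: q = 0.5 * 0.803 * 14496.16
Step 3: q = 5820.2 Pa

5820.2


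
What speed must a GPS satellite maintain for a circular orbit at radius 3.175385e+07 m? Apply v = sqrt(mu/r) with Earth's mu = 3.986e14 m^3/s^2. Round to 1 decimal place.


Step 1: mu / r = 3.986e14 / 3.175385e+07 = 12552808.5571
Step 2: v = sqrt(12552808.5571) = 3543.0 m/s

3543.0


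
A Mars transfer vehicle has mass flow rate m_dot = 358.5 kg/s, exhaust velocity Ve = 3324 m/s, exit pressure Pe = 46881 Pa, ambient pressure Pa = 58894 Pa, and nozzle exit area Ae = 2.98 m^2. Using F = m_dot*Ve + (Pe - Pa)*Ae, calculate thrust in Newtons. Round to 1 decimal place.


Step 1: Momentum thrust = m_dot * Ve = 358.5 * 3324 = 1191654.0 N
Step 2: Pressure thrust = (Pe - Pa) * Ae = (46881 - 58894) * 2.98 = -35798.74 N
Step 3: Total thrust F = 1191654.0 + -35798.74 = 1155855.3 N

1155855.3


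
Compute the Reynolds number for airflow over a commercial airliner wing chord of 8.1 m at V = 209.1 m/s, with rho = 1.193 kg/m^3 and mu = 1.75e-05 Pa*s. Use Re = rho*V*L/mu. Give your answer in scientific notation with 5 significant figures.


Step 1: Numerator = rho * V * L = 1.193 * 209.1 * 8.1 = 2020.59603
Step 2: Re = 2020.59603 / 1.75e-05
Step 3: Re = 1.1546e+08

1.1546e+08


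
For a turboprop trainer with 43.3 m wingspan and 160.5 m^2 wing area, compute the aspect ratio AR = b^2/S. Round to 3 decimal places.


Step 1: b^2 = 43.3^2 = 1874.89
Step 2: AR = 1874.89 / 160.5 = 11.682

11.682


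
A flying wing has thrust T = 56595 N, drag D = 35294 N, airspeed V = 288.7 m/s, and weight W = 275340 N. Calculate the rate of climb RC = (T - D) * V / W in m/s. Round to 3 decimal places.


Step 1: Excess thrust = T - D = 56595 - 35294 = 21301 N
Step 2: Excess power = 21301 * 288.7 = 6149598.7 W
Step 3: RC = 6149598.7 / 275340 = 22.335 m/s

22.335


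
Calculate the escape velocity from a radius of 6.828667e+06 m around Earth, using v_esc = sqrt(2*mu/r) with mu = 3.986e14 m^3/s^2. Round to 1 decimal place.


Step 1: 2*mu/r = 2 * 3.986e14 / 6.828667e+06 = 116743135.959
Step 2: v_esc = sqrt(116743135.959) = 10804.8 m/s

10804.8


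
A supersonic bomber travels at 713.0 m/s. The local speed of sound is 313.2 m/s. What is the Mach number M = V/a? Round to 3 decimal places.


Step 1: M = V / a = 713.0 / 313.2
Step 2: M = 2.277

2.277


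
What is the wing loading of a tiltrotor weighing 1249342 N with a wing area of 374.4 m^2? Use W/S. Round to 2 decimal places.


Step 1: Wing loading = W / S = 1249342 / 374.4
Step 2: Wing loading = 3336.92 N/m^2

3336.92


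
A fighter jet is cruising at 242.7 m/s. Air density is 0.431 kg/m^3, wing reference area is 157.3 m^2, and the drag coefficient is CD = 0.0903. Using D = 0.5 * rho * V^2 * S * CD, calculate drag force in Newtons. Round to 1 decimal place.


Step 1: Dynamic pressure q = 0.5 * 0.431 * 242.7^2 = 12693.659 Pa
Step 2: Drag D = q * S * CD = 12693.659 * 157.3 * 0.0903
Step 3: D = 180303.1 N

180303.1


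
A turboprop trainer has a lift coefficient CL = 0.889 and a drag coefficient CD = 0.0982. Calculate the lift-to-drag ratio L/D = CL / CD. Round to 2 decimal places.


Step 1: L/D = CL / CD = 0.889 / 0.0982
Step 2: L/D = 9.05

9.05


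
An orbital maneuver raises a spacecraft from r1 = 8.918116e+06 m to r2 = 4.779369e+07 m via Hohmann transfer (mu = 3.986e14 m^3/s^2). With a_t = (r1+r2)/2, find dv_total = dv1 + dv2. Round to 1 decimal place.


Step 1: Transfer semi-major axis a_t = (8.918116e+06 + 4.779369e+07) / 2 = 2.835590e+07 m
Step 2: v1 (circular at r1) = sqrt(mu/r1) = 6685.47 m/s
Step 3: v_t1 = sqrt(mu*(2/r1 - 1/a_t)) = 8679.52 m/s
Step 4: dv1 = |8679.52 - 6685.47| = 1994.05 m/s
Step 5: v2 (circular at r2) = 2887.91 m/s, v_t2 = 1619.56 m/s
Step 6: dv2 = |2887.91 - 1619.56| = 1268.34 m/s
Step 7: Total delta-v = 1994.05 + 1268.34 = 3262.4 m/s

3262.4


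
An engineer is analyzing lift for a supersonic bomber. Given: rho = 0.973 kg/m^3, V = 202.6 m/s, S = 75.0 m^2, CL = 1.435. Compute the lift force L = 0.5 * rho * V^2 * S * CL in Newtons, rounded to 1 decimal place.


Step 1: Calculate dynamic pressure q = 0.5 * 0.973 * 202.6^2 = 0.5 * 0.973 * 41046.76 = 19969.2487 Pa
Step 2: Multiply by wing area and lift coefficient: L = 19969.2487 * 75.0 * 1.435
Step 3: L = 1497693.6555 * 1.435 = 2149190.4 N

2149190.4


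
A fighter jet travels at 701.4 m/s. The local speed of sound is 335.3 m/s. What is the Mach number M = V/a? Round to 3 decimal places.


Step 1: M = V / a = 701.4 / 335.3
Step 2: M = 2.092

2.092


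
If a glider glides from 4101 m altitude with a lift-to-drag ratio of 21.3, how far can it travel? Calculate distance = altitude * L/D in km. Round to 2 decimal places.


Step 1: Glide distance = altitude * L/D = 4101 * 21.3 = 87351.3 m
Step 2: Convert to km: 87351.3 / 1000 = 87.35 km

87.35


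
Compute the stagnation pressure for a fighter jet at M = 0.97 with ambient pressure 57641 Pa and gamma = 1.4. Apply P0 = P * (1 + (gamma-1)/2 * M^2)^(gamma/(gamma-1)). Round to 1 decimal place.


Step 1: (gamma-1)/2 * M^2 = 0.2 * 0.9409 = 0.18818
Step 2: 1 + 0.18818 = 1.18818
Step 3: Exponent gamma/(gamma-1) = 3.5
Step 4: P0 = 57641 * 1.18818^3.5 = 105394.8 Pa

105394.8


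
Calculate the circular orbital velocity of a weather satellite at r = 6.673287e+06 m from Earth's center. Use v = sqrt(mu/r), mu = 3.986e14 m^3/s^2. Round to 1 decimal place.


Step 1: mu / r = 3.986e14 / 6.673287e+06 = 59730684.4438
Step 2: v = sqrt(59730684.4438) = 7728.6 m/s

7728.6


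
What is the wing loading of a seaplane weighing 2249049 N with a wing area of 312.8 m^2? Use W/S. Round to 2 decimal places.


Step 1: Wing loading = W / S = 2249049 / 312.8
Step 2: Wing loading = 7190.05 N/m^2

7190.05


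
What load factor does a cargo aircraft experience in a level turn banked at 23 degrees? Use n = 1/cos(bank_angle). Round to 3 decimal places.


Step 1: Convert 23 degrees to radians = 0.401426
Step 2: cos(23 deg) = 0.920505
Step 3: n = 1 / 0.920505 = 1.086

1.086


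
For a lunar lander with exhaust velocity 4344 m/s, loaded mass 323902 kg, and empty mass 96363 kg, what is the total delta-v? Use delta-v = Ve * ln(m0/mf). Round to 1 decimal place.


Step 1: Mass ratio m0/mf = 323902 / 96363 = 3.361269
Step 2: ln(3.361269) = 1.212319
Step 3: delta-v = 4344 * 1.212319 = 5266.3 m/s

5266.3


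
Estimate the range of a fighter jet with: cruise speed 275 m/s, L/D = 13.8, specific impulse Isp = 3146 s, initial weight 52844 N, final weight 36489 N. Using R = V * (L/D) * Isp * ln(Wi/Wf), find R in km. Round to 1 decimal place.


Step 1: Coefficient = V * (L/D) * Isp = 275 * 13.8 * 3146 = 11939070.0 m
Step 2: Wi/Wf = 52844 / 36489 = 1.448217
Step 3: ln(1.448217) = 0.370333
Step 4: R = 11939070.0 * 0.370333 = 4421435.6 m = 4421.4 km

4421.4


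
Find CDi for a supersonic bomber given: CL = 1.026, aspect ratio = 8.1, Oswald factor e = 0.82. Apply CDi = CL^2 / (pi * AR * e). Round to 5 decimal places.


Step 1: CL^2 = 1.026^2 = 1.052676
Step 2: pi * AR * e = 3.14159 * 8.1 * 0.82 = 20.866458
Step 3: CDi = 1.052676 / 20.866458 = 0.05045

0.05045


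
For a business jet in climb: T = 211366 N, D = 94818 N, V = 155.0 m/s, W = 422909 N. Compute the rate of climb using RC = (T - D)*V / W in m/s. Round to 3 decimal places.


Step 1: Excess thrust = T - D = 211366 - 94818 = 116548 N
Step 2: Excess power = 116548 * 155.0 = 18064940.0 W
Step 3: RC = 18064940.0 / 422909 = 42.716 m/s

42.716


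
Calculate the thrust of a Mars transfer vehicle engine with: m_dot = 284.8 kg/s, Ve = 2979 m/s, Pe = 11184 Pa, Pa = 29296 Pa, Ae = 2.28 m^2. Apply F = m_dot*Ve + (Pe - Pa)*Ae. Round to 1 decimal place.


Step 1: Momentum thrust = m_dot * Ve = 284.8 * 2979 = 848419.2 N
Step 2: Pressure thrust = (Pe - Pa) * Ae = (11184 - 29296) * 2.28 = -41295.36 N
Step 3: Total thrust F = 848419.2 + -41295.36 = 807123.8 N

807123.8


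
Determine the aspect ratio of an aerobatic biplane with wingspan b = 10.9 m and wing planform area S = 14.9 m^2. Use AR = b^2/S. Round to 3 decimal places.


Step 1: b^2 = 10.9^2 = 118.81
Step 2: AR = 118.81 / 14.9 = 7.974

7.974


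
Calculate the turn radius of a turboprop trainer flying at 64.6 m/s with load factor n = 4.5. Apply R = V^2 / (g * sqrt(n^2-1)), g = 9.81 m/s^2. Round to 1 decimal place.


Step 1: V^2 = 64.6^2 = 4173.16
Step 2: n^2 - 1 = 4.5^2 - 1 = 19.25
Step 3: sqrt(19.25) = 4.387482
Step 4: R = 4173.16 / (9.81 * 4.387482) = 97.0 m

97.0


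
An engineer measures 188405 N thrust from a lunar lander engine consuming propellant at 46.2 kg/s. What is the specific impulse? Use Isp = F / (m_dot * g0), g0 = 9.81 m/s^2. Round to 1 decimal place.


Step 1: m_dot * g0 = 46.2 * 9.81 = 453.22
Step 2: Isp = 188405 / 453.22 = 415.7 s

415.7


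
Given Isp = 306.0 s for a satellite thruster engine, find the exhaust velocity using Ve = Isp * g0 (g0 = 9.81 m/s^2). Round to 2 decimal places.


Step 1: Ve = Isp * g0 = 306.0 * 9.81
Step 2: Ve = 3001.86 m/s

3001.86


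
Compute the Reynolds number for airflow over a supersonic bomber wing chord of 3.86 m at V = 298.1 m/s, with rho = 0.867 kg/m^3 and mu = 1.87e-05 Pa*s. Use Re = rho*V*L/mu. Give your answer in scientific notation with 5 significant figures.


Step 1: Numerator = rho * V * L = 0.867 * 298.1 * 3.86 = 997.627422
Step 2: Re = 997.627422 / 1.87e-05
Step 3: Re = 5.3349e+07

5.3349e+07


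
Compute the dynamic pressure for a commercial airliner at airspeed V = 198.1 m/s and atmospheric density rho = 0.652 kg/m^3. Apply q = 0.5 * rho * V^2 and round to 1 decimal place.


Step 1: V^2 = 198.1^2 = 39243.61
Step 2: q = 0.5 * 0.652 * 39243.61
Step 3: q = 12793.4 Pa

12793.4


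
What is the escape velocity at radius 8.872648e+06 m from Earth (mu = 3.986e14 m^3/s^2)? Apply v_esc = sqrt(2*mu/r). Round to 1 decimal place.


Step 1: 2*mu/r = 2 * 3.986e14 / 8.872648e+06 = 89849163.4065
Step 2: v_esc = sqrt(89849163.4065) = 9478.9 m/s

9478.9


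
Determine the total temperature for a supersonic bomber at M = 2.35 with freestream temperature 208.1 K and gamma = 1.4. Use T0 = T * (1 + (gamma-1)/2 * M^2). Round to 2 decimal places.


Step 1: (gamma-1)/2 = 0.2
Step 2: M^2 = 5.5225
Step 3: 1 + 0.2 * 5.5225 = 2.1045
Step 4: T0 = 208.1 * 2.1045 = 437.95 K

437.95


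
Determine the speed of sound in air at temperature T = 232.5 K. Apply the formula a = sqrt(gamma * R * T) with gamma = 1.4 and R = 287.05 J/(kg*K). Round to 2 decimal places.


Step 1: gamma * R * T = 1.4 * 287.05 * 232.5 = 93434.775
Step 2: a = sqrt(93434.775) = 305.67 m/s

305.67


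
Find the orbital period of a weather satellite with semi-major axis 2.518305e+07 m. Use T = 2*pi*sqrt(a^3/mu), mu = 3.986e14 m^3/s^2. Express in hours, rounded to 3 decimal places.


Step 1: a^3 / mu = 1.597074e+22 / 3.986e14 = 4.006708e+07
Step 2: sqrt(4.006708e+07) = 6329.8562 s
Step 3: T = 2*pi * 6329.8562 = 39771.66 s
Step 4: T in hours = 39771.66 / 3600 = 11.048 hours

11.048


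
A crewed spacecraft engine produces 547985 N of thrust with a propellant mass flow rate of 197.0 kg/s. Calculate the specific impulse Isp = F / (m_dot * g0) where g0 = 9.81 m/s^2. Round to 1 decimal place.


Step 1: m_dot * g0 = 197.0 * 9.81 = 1932.57
Step 2: Isp = 547985 / 1932.57 = 283.6 s

283.6


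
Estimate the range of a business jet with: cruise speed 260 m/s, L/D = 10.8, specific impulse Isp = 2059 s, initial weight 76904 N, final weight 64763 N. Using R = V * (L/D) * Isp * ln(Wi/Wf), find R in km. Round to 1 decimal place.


Step 1: Coefficient = V * (L/D) * Isp = 260 * 10.8 * 2059 = 5781672.0 m
Step 2: Wi/Wf = 76904 / 64763 = 1.187468
Step 3: ln(1.187468) = 0.171823
Step 4: R = 5781672.0 * 0.171823 = 993426.8 m = 993.4 km

993.4


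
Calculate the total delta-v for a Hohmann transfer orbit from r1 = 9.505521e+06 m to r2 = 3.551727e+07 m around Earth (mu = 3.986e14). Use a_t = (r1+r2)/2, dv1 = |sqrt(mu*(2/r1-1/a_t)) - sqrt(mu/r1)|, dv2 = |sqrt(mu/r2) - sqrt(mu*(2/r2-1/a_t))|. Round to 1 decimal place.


Step 1: Transfer semi-major axis a_t = (9.505521e+06 + 3.551727e+07) / 2 = 2.251140e+07 m
Step 2: v1 (circular at r1) = sqrt(mu/r1) = 6475.61 m/s
Step 3: v_t1 = sqrt(mu*(2/r1 - 1/a_t)) = 8133.91 m/s
Step 4: dv1 = |8133.91 - 6475.61| = 1658.3 m/s
Step 5: v2 (circular at r2) = 3350.03 m/s, v_t2 = 2176.89 m/s
Step 6: dv2 = |3350.03 - 2176.89| = 1173.15 m/s
Step 7: Total delta-v = 1658.3 + 1173.15 = 2831.4 m/s

2831.4


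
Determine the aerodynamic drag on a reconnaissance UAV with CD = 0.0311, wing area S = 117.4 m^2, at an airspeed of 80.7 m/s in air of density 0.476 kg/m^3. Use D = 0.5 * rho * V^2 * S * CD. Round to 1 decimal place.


Step 1: Dynamic pressure q = 0.5 * 0.476 * 80.7^2 = 1549.9726 Pa
Step 2: Drag D = q * S * CD = 1549.9726 * 117.4 * 0.0311
Step 3: D = 5659.2 N

5659.2


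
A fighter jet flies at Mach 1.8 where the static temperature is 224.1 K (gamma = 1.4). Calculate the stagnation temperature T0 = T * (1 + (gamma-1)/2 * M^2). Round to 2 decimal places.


Step 1: (gamma-1)/2 = 0.2
Step 2: M^2 = 3.24
Step 3: 1 + 0.2 * 3.24 = 1.648
Step 4: T0 = 224.1 * 1.648 = 369.32 K

369.32


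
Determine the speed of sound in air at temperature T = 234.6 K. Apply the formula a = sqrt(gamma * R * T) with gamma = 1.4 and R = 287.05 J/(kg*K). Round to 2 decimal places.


Step 1: gamma * R * T = 1.4 * 287.05 * 234.6 = 94278.702
Step 2: a = sqrt(94278.702) = 307.05 m/s

307.05


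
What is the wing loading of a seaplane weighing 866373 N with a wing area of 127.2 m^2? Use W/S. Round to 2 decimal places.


Step 1: Wing loading = W / S = 866373 / 127.2
Step 2: Wing loading = 6811.11 N/m^2

6811.11


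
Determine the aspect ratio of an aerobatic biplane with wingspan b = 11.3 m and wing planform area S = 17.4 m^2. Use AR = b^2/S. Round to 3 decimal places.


Step 1: b^2 = 11.3^2 = 127.69
Step 2: AR = 127.69 / 17.4 = 7.339

7.339


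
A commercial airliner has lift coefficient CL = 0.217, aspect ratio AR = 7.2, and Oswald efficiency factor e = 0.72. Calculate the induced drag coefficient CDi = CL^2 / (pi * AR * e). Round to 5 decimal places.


Step 1: CL^2 = 0.217^2 = 0.047089
Step 2: pi * AR * e = 3.14159 * 7.2 * 0.72 = 16.286016
Step 3: CDi = 0.047089 / 16.286016 = 0.00289

0.00289


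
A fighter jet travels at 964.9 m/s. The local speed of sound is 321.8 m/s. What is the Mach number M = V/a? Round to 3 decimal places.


Step 1: M = V / a = 964.9 / 321.8
Step 2: M = 2.998

2.998


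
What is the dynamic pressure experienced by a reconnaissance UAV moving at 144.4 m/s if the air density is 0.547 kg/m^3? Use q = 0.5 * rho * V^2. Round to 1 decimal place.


Step 1: V^2 = 144.4^2 = 20851.36
Step 2: q = 0.5 * 0.547 * 20851.36
Step 3: q = 5702.8 Pa

5702.8


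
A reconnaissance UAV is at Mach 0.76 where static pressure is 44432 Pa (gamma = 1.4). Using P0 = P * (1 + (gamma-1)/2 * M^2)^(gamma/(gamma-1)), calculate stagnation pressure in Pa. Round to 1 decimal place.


Step 1: (gamma-1)/2 * M^2 = 0.2 * 0.5776 = 0.11552
Step 2: 1 + 0.11552 = 1.11552
Step 3: Exponent gamma/(gamma-1) = 3.5
Step 4: P0 = 44432 * 1.11552^3.5 = 65142.8 Pa

65142.8


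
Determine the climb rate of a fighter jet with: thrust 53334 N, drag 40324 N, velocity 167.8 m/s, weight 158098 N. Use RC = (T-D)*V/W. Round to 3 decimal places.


Step 1: Excess thrust = T - D = 53334 - 40324 = 13010 N
Step 2: Excess power = 13010 * 167.8 = 2183078.0 W
Step 3: RC = 2183078.0 / 158098 = 13.808 m/s

13.808


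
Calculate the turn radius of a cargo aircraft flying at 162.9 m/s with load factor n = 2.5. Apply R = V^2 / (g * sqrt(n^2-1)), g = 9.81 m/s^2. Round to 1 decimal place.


Step 1: V^2 = 162.9^2 = 26536.41
Step 2: n^2 - 1 = 2.5^2 - 1 = 5.25
Step 3: sqrt(5.25) = 2.291288
Step 4: R = 26536.41 / (9.81 * 2.291288) = 1180.6 m

1180.6


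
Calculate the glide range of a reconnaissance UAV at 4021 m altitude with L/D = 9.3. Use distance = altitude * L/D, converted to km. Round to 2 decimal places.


Step 1: Glide distance = altitude * L/D = 4021 * 9.3 = 37395.3 m
Step 2: Convert to km: 37395.3 / 1000 = 37.40 km

37.40


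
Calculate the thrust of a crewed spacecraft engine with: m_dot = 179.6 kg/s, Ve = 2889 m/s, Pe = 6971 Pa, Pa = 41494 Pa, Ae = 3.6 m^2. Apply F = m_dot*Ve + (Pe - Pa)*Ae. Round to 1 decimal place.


Step 1: Momentum thrust = m_dot * Ve = 179.6 * 2889 = 518864.4 N
Step 2: Pressure thrust = (Pe - Pa) * Ae = (6971 - 41494) * 3.6 = -124282.8 N
Step 3: Total thrust F = 518864.4 + -124282.8 = 394581.6 N

394581.6


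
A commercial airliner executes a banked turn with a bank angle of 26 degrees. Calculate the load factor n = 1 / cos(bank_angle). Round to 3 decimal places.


Step 1: Convert 26 degrees to radians = 0.453786
Step 2: cos(26 deg) = 0.898794
Step 3: n = 1 / 0.898794 = 1.113

1.113


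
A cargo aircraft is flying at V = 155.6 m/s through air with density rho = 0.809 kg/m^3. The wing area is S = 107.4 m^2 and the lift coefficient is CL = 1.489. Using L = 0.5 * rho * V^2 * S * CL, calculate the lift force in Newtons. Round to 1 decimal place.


Step 1: Calculate dynamic pressure q = 0.5 * 0.809 * 155.6^2 = 0.5 * 0.809 * 24211.36 = 9793.4951 Pa
Step 2: Multiply by wing area and lift coefficient: L = 9793.4951 * 107.4 * 1.489
Step 3: L = 1051821.3759 * 1.489 = 1566162.0 N

1566162.0


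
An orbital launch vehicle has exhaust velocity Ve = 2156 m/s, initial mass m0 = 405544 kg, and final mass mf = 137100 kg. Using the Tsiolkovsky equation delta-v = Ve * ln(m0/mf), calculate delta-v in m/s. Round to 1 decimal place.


Step 1: Mass ratio m0/mf = 405544 / 137100 = 2.958016
Step 2: ln(2.958016) = 1.084519
Step 3: delta-v = 2156 * 1.084519 = 2338.2 m/s

2338.2


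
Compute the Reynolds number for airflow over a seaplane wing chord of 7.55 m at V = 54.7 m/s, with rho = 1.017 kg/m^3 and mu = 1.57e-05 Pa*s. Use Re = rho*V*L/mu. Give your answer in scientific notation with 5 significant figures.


Step 1: Numerator = rho * V * L = 1.017 * 54.7 * 7.55 = 420.005745
Step 2: Re = 420.005745 / 1.57e-05
Step 3: Re = 2.6752e+07

2.6752e+07


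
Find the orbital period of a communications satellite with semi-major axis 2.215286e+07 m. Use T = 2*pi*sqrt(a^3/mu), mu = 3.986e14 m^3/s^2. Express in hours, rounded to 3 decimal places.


Step 1: a^3 / mu = 1.087150e+22 / 3.986e14 = 2.727421e+07
Step 2: sqrt(2.727421e+07) = 5222.4712 s
Step 3: T = 2*pi * 5222.4712 = 32813.75 s
Step 4: T in hours = 32813.75 / 3600 = 9.115 hours

9.115


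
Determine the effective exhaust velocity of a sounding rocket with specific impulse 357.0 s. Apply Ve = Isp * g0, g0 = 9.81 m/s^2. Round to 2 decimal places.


Step 1: Ve = Isp * g0 = 357.0 * 9.81
Step 2: Ve = 3502.17 m/s

3502.17


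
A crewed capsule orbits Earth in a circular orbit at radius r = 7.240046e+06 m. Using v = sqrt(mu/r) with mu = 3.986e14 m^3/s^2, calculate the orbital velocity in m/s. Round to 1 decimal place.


Step 1: mu / r = 3.986e14 / 7.240046e+06 = 55054898.8225
Step 2: v = sqrt(55054898.8225) = 7419.9 m/s

7419.9


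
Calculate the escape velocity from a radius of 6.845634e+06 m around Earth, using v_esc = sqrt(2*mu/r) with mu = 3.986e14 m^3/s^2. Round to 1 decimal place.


Step 1: 2*mu/r = 2 * 3.986e14 / 6.845634e+06 = 116453786.4572
Step 2: v_esc = sqrt(116453786.4572) = 10791.4 m/s

10791.4


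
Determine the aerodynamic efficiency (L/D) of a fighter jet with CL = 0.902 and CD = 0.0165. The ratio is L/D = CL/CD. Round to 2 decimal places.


Step 1: L/D = CL / CD = 0.902 / 0.0165
Step 2: L/D = 54.67

54.67


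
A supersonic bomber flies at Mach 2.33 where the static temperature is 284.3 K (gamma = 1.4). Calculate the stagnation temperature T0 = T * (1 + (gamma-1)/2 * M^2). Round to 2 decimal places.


Step 1: (gamma-1)/2 = 0.2
Step 2: M^2 = 5.4289
Step 3: 1 + 0.2 * 5.4289 = 2.08578
Step 4: T0 = 284.3 * 2.08578 = 592.99 K

592.99


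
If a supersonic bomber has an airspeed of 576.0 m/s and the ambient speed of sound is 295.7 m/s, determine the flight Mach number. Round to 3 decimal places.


Step 1: M = V / a = 576.0 / 295.7
Step 2: M = 1.948

1.948


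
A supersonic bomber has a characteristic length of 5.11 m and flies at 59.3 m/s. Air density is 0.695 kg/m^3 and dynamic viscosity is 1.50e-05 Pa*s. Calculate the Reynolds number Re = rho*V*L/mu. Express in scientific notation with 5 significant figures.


Step 1: Numerator = rho * V * L = 0.695 * 59.3 * 5.11 = 210.600985
Step 2: Re = 210.600985 / 1.50e-05
Step 3: Re = 1.4040e+07

1.4040e+07


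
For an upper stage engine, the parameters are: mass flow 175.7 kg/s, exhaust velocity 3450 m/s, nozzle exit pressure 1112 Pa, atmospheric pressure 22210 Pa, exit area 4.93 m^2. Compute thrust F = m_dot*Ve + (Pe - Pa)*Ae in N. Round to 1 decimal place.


Step 1: Momentum thrust = m_dot * Ve = 175.7 * 3450 = 606165.0 N
Step 2: Pressure thrust = (Pe - Pa) * Ae = (1112 - 22210) * 4.93 = -104013.14 N
Step 3: Total thrust F = 606165.0 + -104013.14 = 502151.9 N

502151.9


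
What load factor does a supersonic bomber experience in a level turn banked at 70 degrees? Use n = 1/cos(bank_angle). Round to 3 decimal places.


Step 1: Convert 70 degrees to radians = 1.22173
Step 2: cos(70 deg) = 0.34202
Step 3: n = 1 / 0.34202 = 2.924

2.924


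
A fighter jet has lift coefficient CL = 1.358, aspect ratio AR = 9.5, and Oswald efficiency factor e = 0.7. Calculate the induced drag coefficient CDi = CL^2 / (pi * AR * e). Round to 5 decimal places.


Step 1: CL^2 = 1.358^2 = 1.844164
Step 2: pi * AR * e = 3.14159 * 9.5 * 0.7 = 20.891591
Step 3: CDi = 1.844164 / 20.891591 = 0.08827

0.08827


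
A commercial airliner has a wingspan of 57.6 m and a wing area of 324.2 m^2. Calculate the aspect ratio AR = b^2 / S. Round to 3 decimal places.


Step 1: b^2 = 57.6^2 = 3317.76
Step 2: AR = 3317.76 / 324.2 = 10.234

10.234


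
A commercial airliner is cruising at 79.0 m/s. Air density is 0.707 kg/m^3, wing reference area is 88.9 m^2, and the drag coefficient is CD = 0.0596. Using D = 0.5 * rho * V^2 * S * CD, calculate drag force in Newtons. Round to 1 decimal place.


Step 1: Dynamic pressure q = 0.5 * 0.707 * 79.0^2 = 2206.1935 Pa
Step 2: Drag D = q * S * CD = 2206.1935 * 88.9 * 0.0596
Step 3: D = 11689.4 N

11689.4


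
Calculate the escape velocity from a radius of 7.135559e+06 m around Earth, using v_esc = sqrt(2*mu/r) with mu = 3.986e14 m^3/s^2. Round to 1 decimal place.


Step 1: 2*mu/r = 2 * 3.986e14 / 7.135559e+06 = 111722150.9906
Step 2: v_esc = sqrt(111722150.9906) = 10569.9 m/s

10569.9


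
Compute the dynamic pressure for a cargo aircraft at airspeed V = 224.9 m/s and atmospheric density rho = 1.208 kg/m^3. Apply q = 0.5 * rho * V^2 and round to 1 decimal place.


Step 1: V^2 = 224.9^2 = 50580.01
Step 2: q = 0.5 * 1.208 * 50580.01
Step 3: q = 30550.3 Pa

30550.3


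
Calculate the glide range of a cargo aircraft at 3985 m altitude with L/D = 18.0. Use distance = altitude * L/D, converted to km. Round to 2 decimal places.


Step 1: Glide distance = altitude * L/D = 3985 * 18.0 = 71730.0 m
Step 2: Convert to km: 71730.0 / 1000 = 71.73 km

71.73


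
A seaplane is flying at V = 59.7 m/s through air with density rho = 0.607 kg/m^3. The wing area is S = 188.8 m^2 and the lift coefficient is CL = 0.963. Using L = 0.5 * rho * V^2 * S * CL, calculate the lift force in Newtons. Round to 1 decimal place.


Step 1: Calculate dynamic pressure q = 0.5 * 0.607 * 59.7^2 = 0.5 * 0.607 * 3564.09 = 1081.7013 Pa
Step 2: Multiply by wing area and lift coefficient: L = 1081.7013 * 188.8 * 0.963
Step 3: L = 204225.2083 * 0.963 = 196668.9 N

196668.9


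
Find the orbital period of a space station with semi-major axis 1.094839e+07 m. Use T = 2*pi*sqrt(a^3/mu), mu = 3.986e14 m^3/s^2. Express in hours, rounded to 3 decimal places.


Step 1: a^3 / mu = 1.312353e+21 / 3.986e14 = 3.292407e+06
Step 2: sqrt(3.292407e+06) = 1814.499 s
Step 3: T = 2*pi * 1814.499 = 11400.83 s
Step 4: T in hours = 11400.83 / 3600 = 3.167 hours

3.167


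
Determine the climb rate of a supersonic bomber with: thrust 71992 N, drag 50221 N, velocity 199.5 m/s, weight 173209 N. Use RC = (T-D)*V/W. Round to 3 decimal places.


Step 1: Excess thrust = T - D = 71992 - 50221 = 21771 N
Step 2: Excess power = 21771 * 199.5 = 4343314.5 W
Step 3: RC = 4343314.5 / 173209 = 25.076 m/s

25.076


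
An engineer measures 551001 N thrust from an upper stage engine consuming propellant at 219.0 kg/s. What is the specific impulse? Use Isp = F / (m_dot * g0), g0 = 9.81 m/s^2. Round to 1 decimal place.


Step 1: m_dot * g0 = 219.0 * 9.81 = 2148.39
Step 2: Isp = 551001 / 2148.39 = 256.5 s

256.5


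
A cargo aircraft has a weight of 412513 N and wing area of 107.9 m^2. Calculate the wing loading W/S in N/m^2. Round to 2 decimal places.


Step 1: Wing loading = W / S = 412513 / 107.9
Step 2: Wing loading = 3823.10 N/m^2

3823.10


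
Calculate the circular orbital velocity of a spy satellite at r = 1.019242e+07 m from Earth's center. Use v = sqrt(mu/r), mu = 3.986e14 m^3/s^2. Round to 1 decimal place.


Step 1: mu / r = 3.986e14 / 1.019242e+07 = 39107493.608
Step 2: v = sqrt(39107493.608) = 6253.6 m/s

6253.6


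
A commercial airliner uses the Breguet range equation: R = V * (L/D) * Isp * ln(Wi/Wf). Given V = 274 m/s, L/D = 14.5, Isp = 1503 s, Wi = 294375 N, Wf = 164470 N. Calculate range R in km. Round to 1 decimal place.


Step 1: Coefficient = V * (L/D) * Isp = 274 * 14.5 * 1503 = 5971419.0 m
Step 2: Wi/Wf = 294375 / 164470 = 1.78984
Step 3: ln(1.78984) = 0.582126
Step 4: R = 5971419.0 * 0.582126 = 3476119.9 m = 3476.1 km

3476.1


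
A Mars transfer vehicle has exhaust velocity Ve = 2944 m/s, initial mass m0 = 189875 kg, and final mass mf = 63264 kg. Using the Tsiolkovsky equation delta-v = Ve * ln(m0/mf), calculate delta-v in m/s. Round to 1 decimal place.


Step 1: Mass ratio m0/mf = 189875 / 63264 = 3.001312
Step 2: ln(3.001312) = 1.09905
Step 3: delta-v = 2944 * 1.09905 = 3235.6 m/s

3235.6


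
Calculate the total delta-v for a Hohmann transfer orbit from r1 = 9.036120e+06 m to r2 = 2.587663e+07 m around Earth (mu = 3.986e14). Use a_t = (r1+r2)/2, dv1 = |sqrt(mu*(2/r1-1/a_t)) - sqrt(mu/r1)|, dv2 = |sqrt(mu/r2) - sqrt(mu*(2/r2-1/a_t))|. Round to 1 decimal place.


Step 1: Transfer semi-major axis a_t = (9.036120e+06 + 2.587663e+07) / 2 = 1.745638e+07 m
Step 2: v1 (circular at r1) = sqrt(mu/r1) = 6641.68 m/s
Step 3: v_t1 = sqrt(mu*(2/r1 - 1/a_t)) = 8086.39 m/s
Step 4: dv1 = |8086.39 - 6641.68| = 1444.71 m/s
Step 5: v2 (circular at r2) = 3924.78 m/s, v_t2 = 2823.77 m/s
Step 6: dv2 = |3924.78 - 2823.77| = 1101.01 m/s
Step 7: Total delta-v = 1444.71 + 1101.01 = 2545.7 m/s

2545.7


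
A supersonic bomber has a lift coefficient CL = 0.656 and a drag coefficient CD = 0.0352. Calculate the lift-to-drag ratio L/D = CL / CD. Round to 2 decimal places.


Step 1: L/D = CL / CD = 0.656 / 0.0352
Step 2: L/D = 18.64

18.64


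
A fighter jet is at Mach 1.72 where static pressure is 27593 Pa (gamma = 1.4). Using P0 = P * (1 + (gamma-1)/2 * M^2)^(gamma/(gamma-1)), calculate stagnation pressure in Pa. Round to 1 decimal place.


Step 1: (gamma-1)/2 * M^2 = 0.2 * 2.9584 = 0.59168
Step 2: 1 + 0.59168 = 1.59168
Step 3: Exponent gamma/(gamma-1) = 3.5
Step 4: P0 = 27593 * 1.59168^3.5 = 140376.4 Pa

140376.4


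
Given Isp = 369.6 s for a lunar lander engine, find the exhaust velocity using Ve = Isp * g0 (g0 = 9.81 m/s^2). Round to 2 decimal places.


Step 1: Ve = Isp * g0 = 369.6 * 9.81
Step 2: Ve = 3625.78 m/s

3625.78


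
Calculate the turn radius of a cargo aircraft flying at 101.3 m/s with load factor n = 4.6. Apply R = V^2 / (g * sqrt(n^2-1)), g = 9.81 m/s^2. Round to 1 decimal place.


Step 1: V^2 = 101.3^2 = 10261.69
Step 2: n^2 - 1 = 4.6^2 - 1 = 20.16
Step 3: sqrt(20.16) = 4.489989
Step 4: R = 10261.69 / (9.81 * 4.489989) = 233.0 m

233.0


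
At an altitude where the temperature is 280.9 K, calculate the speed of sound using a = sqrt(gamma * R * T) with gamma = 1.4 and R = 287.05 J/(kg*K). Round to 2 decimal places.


Step 1: gamma * R * T = 1.4 * 287.05 * 280.9 = 112885.283
Step 2: a = sqrt(112885.283) = 335.98 m/s

335.98


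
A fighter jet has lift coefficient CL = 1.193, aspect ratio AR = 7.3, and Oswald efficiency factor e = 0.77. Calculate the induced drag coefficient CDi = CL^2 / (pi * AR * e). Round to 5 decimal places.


Step 1: CL^2 = 1.193^2 = 1.423249
Step 2: pi * AR * e = 3.14159 * 7.3 * 0.77 = 17.658892
Step 3: CDi = 1.423249 / 17.658892 = 0.08060

0.08060


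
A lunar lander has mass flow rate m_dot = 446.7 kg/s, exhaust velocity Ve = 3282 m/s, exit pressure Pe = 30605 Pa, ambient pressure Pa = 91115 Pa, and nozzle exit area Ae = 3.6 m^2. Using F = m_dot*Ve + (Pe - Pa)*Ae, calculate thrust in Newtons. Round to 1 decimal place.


Step 1: Momentum thrust = m_dot * Ve = 446.7 * 3282 = 1466069.4 N
Step 2: Pressure thrust = (Pe - Pa) * Ae = (30605 - 91115) * 3.6 = -217836.0 N
Step 3: Total thrust F = 1466069.4 + -217836.0 = 1248233.4 N

1248233.4


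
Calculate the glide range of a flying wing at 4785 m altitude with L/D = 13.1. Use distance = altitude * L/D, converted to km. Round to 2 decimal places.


Step 1: Glide distance = altitude * L/D = 4785 * 13.1 = 62683.5 m
Step 2: Convert to km: 62683.5 / 1000 = 62.68 km

62.68


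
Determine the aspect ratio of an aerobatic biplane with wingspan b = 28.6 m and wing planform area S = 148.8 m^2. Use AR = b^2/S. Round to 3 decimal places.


Step 1: b^2 = 28.6^2 = 817.96
Step 2: AR = 817.96 / 148.8 = 5.497

5.497


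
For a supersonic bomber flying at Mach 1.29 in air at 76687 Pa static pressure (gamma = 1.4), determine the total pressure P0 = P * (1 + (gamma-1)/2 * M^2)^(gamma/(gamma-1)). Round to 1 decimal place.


Step 1: (gamma-1)/2 * M^2 = 0.2 * 1.6641 = 0.33282
Step 2: 1 + 0.33282 = 1.33282
Step 3: Exponent gamma/(gamma-1) = 3.5
Step 4: P0 = 76687 * 1.33282^3.5 = 209614.8 Pa

209614.8


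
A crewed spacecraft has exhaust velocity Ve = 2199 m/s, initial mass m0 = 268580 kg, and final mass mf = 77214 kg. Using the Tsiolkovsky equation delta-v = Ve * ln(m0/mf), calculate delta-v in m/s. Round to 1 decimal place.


Step 1: Mass ratio m0/mf = 268580 / 77214 = 3.478385
Step 2: ln(3.478385) = 1.246568
Step 3: delta-v = 2199 * 1.246568 = 2741.2 m/s

2741.2


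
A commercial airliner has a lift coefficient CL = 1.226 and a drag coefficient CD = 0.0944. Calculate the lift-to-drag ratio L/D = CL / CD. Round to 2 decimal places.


Step 1: L/D = CL / CD = 1.226 / 0.0944
Step 2: L/D = 12.99

12.99


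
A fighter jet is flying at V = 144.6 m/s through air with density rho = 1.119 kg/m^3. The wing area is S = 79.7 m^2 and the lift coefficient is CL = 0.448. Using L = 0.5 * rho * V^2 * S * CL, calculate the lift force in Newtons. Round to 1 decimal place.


Step 1: Calculate dynamic pressure q = 0.5 * 1.119 * 144.6^2 = 0.5 * 1.119 * 20909.16 = 11698.675 Pa
Step 2: Multiply by wing area and lift coefficient: L = 11698.675 * 79.7 * 0.448
Step 3: L = 932384.3991 * 0.448 = 417708.2 N

417708.2


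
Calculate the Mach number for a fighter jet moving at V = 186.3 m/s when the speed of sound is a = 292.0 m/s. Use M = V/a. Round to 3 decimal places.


Step 1: M = V / a = 186.3 / 292.0
Step 2: M = 0.638

0.638


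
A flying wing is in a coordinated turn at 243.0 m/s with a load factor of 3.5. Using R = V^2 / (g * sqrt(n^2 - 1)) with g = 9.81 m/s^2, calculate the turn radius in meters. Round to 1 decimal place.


Step 1: V^2 = 243.0^2 = 59049.0
Step 2: n^2 - 1 = 3.5^2 - 1 = 11.25
Step 3: sqrt(11.25) = 3.354102
Step 4: R = 59049.0 / (9.81 * 3.354102) = 1794.6 m

1794.6


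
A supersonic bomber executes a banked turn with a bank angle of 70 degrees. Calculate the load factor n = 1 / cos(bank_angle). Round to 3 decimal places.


Step 1: Convert 70 degrees to radians = 1.22173
Step 2: cos(70 deg) = 0.34202
Step 3: n = 1 / 0.34202 = 2.924

2.924


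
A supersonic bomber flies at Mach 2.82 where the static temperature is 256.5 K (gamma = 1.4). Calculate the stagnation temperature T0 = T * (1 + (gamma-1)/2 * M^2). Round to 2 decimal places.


Step 1: (gamma-1)/2 = 0.2
Step 2: M^2 = 7.9524
Step 3: 1 + 0.2 * 7.9524 = 2.59048
Step 4: T0 = 256.5 * 2.59048 = 664.46 K

664.46


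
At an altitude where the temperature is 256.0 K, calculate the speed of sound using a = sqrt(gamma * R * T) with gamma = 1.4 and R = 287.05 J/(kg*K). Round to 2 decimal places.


Step 1: gamma * R * T = 1.4 * 287.05 * 256.0 = 102878.72
Step 2: a = sqrt(102878.72) = 320.75 m/s

320.75


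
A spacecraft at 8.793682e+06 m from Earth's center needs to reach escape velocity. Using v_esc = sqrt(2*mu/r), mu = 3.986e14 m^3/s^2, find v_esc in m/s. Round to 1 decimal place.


Step 1: 2*mu/r = 2 * 3.986e14 / 8.793682e+06 = 90655995.9753
Step 2: v_esc = sqrt(90655995.9753) = 9521.3 m/s

9521.3


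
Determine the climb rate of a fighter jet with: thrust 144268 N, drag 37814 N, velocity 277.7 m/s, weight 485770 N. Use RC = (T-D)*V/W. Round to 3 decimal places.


Step 1: Excess thrust = T - D = 144268 - 37814 = 106454 N
Step 2: Excess power = 106454 * 277.7 = 29562275.8 W
Step 3: RC = 29562275.8 / 485770 = 60.857 m/s

60.857


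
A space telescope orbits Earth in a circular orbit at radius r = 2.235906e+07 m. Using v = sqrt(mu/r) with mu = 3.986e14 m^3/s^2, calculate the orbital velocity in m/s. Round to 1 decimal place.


Step 1: mu / r = 3.986e14 / 2.235906e+07 = 17827225.2948
Step 2: v = sqrt(17827225.2948) = 4222.2 m/s

4222.2


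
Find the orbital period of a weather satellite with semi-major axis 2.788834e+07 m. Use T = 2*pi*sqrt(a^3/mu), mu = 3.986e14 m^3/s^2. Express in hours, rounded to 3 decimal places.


Step 1: a^3 / mu = 2.169042e+22 / 3.986e14 = 5.441651e+07
Step 2: sqrt(5.441651e+07) = 7376.7548 s
Step 3: T = 2*pi * 7376.7548 = 46349.52 s
Step 4: T in hours = 46349.52 / 3600 = 12.875 hours

12.875


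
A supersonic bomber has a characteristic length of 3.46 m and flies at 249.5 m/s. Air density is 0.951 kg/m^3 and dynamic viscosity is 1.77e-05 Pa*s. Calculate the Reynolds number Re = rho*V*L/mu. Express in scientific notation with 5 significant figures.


Step 1: Numerator = rho * V * L = 0.951 * 249.5 * 3.46 = 820.96977
Step 2: Re = 820.96977 / 1.77e-05
Step 3: Re = 4.6382e+07

4.6382e+07


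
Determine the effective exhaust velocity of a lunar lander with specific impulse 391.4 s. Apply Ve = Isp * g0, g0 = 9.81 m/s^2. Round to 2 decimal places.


Step 1: Ve = Isp * g0 = 391.4 * 9.81
Step 2: Ve = 3839.63 m/s

3839.63


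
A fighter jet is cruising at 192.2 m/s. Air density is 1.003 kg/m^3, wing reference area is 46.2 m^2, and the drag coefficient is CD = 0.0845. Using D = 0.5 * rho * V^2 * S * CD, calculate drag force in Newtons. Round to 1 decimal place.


Step 1: Dynamic pressure q = 0.5 * 1.003 * 192.2^2 = 18525.8313 Pa
Step 2: Drag D = q * S * CD = 18525.8313 * 46.2 * 0.0845
Step 3: D = 72323.0 N

72323.0


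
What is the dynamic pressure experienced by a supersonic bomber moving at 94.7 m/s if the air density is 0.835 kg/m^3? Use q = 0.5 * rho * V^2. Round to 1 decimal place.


Step 1: V^2 = 94.7^2 = 8968.09
Step 2: q = 0.5 * 0.835 * 8968.09
Step 3: q = 3744.2 Pa

3744.2


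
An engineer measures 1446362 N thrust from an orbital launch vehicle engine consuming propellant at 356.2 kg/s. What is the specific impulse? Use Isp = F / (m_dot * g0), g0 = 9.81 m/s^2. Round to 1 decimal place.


Step 1: m_dot * g0 = 356.2 * 9.81 = 3494.32
Step 2: Isp = 1446362 / 3494.32 = 413.9 s

413.9


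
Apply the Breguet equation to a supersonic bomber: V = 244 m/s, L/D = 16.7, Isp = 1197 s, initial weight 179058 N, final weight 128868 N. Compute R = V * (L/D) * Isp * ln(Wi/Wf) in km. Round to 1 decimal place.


Step 1: Coefficient = V * (L/D) * Isp = 244 * 16.7 * 1197 = 4877535.6 m
Step 2: Wi/Wf = 179058 / 128868 = 1.389468
Step 3: ln(1.389468) = 0.328921
Step 4: R = 4877535.6 * 0.328921 = 1604324.6 m = 1604.3 km

1604.3


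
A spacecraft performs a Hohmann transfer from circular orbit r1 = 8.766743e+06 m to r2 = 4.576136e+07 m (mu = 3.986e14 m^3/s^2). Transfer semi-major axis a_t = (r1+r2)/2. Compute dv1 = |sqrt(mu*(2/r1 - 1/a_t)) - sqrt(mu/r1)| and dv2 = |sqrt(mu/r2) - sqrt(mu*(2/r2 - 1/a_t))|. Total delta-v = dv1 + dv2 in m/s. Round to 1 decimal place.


Step 1: Transfer semi-major axis a_t = (8.766743e+06 + 4.576136e+07) / 2 = 2.726405e+07 m
Step 2: v1 (circular at r1) = sqrt(mu/r1) = 6742.94 m/s
Step 3: v_t1 = sqrt(mu*(2/r1 - 1/a_t)) = 8735.82 m/s
Step 4: dv1 = |8735.82 - 6742.94| = 1992.88 m/s
Step 5: v2 (circular at r2) = 2951.34 m/s, v_t2 = 1673.57 m/s
Step 6: dv2 = |2951.34 - 1673.57| = 1277.77 m/s
Step 7: Total delta-v = 1992.88 + 1277.77 = 3270.7 m/s

3270.7


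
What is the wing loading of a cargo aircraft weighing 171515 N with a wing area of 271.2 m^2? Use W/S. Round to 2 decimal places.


Step 1: Wing loading = W / S = 171515 / 271.2
Step 2: Wing loading = 632.43 N/m^2

632.43


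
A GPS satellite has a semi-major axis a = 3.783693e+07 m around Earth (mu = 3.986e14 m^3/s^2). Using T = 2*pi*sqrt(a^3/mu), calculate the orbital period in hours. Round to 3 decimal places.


Step 1: a^3 / mu = 5.416861e+22 / 3.986e14 = 1.358972e+08
Step 2: sqrt(1.358972e+08) = 11657.4937 s
Step 3: T = 2*pi * 11657.4937 = 73246.19 s
Step 4: T in hours = 73246.19 / 3600 = 20.346 hours

20.346


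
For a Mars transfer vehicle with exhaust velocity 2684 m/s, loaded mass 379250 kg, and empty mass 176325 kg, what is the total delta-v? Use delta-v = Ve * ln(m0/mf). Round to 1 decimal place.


Step 1: Mass ratio m0/mf = 379250 / 176325 = 2.150858
Step 2: ln(2.150858) = 0.765867
Step 3: delta-v = 2684 * 0.765867 = 2055.6 m/s

2055.6


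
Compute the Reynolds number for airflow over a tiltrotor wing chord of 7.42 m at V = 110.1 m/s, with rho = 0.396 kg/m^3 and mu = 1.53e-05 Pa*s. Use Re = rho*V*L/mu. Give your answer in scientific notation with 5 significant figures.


Step 1: Numerator = rho * V * L = 0.396 * 110.1 * 7.42 = 323.509032
Step 2: Re = 323.509032 / 1.53e-05
Step 3: Re = 2.1144e+07

2.1144e+07


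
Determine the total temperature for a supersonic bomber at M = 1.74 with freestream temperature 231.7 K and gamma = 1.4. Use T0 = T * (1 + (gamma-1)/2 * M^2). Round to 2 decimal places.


Step 1: (gamma-1)/2 = 0.2
Step 2: M^2 = 3.0276
Step 3: 1 + 0.2 * 3.0276 = 1.60552
Step 4: T0 = 231.7 * 1.60552 = 372.00 K

372.00


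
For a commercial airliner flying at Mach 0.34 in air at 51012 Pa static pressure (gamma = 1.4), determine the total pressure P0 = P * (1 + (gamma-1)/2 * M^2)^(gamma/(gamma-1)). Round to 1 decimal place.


Step 1: (gamma-1)/2 * M^2 = 0.2 * 0.1156 = 0.02312
Step 2: 1 + 0.02312 = 1.02312
Step 3: Exponent gamma/(gamma-1) = 3.5
Step 4: P0 = 51012 * 1.02312^3.5 = 55260.6 Pa

55260.6


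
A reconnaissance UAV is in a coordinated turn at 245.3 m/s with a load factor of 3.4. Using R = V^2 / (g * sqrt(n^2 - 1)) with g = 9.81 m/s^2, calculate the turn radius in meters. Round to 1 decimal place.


Step 1: V^2 = 245.3^2 = 60172.09
Step 2: n^2 - 1 = 3.4^2 - 1 = 10.56
Step 3: sqrt(10.56) = 3.249615
Step 4: R = 60172.09 / (9.81 * 3.249615) = 1887.5 m

1887.5


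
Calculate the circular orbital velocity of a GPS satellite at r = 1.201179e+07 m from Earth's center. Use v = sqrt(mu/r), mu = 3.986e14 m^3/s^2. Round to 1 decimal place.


Step 1: mu / r = 3.986e14 / 1.201179e+07 = 33184063.3245
Step 2: v = sqrt(33184063.3245) = 5760.6 m/s

5760.6


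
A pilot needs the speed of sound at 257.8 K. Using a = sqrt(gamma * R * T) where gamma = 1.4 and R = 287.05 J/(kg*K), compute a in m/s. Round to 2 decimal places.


Step 1: gamma * R * T = 1.4 * 287.05 * 257.8 = 103602.086
Step 2: a = sqrt(103602.086) = 321.87 m/s

321.87
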